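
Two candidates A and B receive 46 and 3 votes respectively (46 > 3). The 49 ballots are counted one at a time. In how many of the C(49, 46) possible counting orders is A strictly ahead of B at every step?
Strict-lead orderings = 16168

Total orderings of the 49 votes with 46 for A: C(49, 46) = 18424. By the Bertrand ballot formula (Cycle Lemma / reflection principle), the number of orderings in which A is strictly ahead of B throughout is (p − q)/(p + q) · C(p + q, p) = (46 − 3)/(46 + 3) · 18424 = 16168.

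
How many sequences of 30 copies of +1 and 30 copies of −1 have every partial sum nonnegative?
C_30 = 3814986502092304

These ballot sequences are counted by the Catalan number C_n = (1/(n + 1)) · C(2n, n). For n = 30: C_30 = (1/31) · C(60, 30) = 118264581564861424/31 = 3814986502092304.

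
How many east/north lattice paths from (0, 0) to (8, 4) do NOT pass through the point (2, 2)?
Number of paths = 327

Total paths from (0, 0) to (8, 4): C(12, 8) = 495. Paths through (2, 2): (paths (0, 0) → (2, 2)) × (paths (2, 2) → (8, 4)) = C(4, 2) · C(8, 6) = 6 · 28 = 168. Avoidance count = 495 − 168 = 327.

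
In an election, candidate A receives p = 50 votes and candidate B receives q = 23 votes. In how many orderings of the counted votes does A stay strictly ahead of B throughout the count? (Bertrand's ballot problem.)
Strict-lead orderings = 2102763084503547024

Total orderings of the 73 votes with 50 for A: C(73, 50) = 5685248339583664176. By the Bertrand ballot formula (Cycle Lemma / reflection principle), the number of orderings in which A is strictly ahead of B throughout is (p − q)/(p + q) · C(p + q, p) = (50 − 23)/(50 + 23) · 5685248339583664176 = 2102763084503547024.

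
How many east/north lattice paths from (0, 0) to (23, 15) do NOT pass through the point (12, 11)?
Number of paths = 13625700090

Total paths from (0, 0) to (23, 15): C(38, 23) = 15471286560. Paths through (12, 11): (paths (0, 0) → (12, 11)) × (paths (12, 11) → (23, 15)) = C(23, 12) · C(15, 11) = 1352078 · 1365 = 1845586470. Avoidance count = 15471286560 − 1845586470 = 13625700090.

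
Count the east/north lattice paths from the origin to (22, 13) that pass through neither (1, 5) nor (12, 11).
Number of paths = 1366248678

Inclusion–exclusion. Total paths: C(35, 22) = 1476337800. Through P₁: C(6, 1)·C(29, 21) = 25752870. Through P₂: C(23, 12)·C(12, 10) = 89237148. Since P₁ is strictly southwest of P₂, a monotone path through both must visit P₁ then P₂; paths through both = C(6, 1)·C(17, 11)·C(12, 10) = 4900896. Avoid both = 1476337800 − 25752870 − 89237148 + 4900896 = 1366248678.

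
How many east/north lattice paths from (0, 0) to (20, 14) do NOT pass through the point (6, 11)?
Number of paths = 1383559960

Total paths from (0, 0) to (20, 14): C(34, 20) = 1391975640. Paths through (6, 11): (paths (0, 0) → (6, 11)) × (paths (6, 11) → (20, 14)) = C(17, 6) · C(17, 14) = 12376 · 680 = 8415680. Avoidance count = 1391975640 − 8415680 = 1383559960.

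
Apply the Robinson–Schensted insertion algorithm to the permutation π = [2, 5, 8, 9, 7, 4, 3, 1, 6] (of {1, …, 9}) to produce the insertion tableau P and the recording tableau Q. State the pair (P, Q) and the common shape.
P = [1, 3, 6, 9] / [2, 7] / [4] / [5] / [8];  Q = [1, 2, 3, 4] / [5, 9] / [6] / [7] / [8];  common shape = (4, 2, 1, 1, 1)

Row-insert the values π_1, π_2, … into P one at a time, bumping the leftmost entry strictly greater than the inserted value down to the next row. The recording tableau Q records, in position (i, j), the step at which that cell was added to P.
  Insert 2 (step 1): P = [2];  Q = [1]
  Insert 5 (step 2): P = [2, 5];  Q = [1, 2]
  Insert 8 (step 3): P = [2, 5, 8];  Q = [1, 2, 3]
  Insert 9 (step 4): P = [2, 5, 8, 9];  Q = [1, 2, 3, 4]
  Insert 7 (step 5): P = [2, 5, 7, 9] / [8];  Q = [1, 2, 3, 4] / [5]
  Insert 4 (step 6): P = [2, 4, 7, 9] / [5] / [8];  Q = [1, 2, 3, 4] / [5] / [6]
  Insert 3 (step 7): P = [2, 3, 7, 9] / [4] / [5] / [8];  Q = [1, 2, 3, 4] / [5] / [6] / [7]
  Insert 1 (step 8): P = [1, 3, 7, 9] / [2] / [4] / [5] / [8];  Q = [1, 2, 3, 4] / [5] / [6] / [7] / [8]
  Insert 6 (step 9): P = [1, 3, 6, 9] / [2, 7] / [4] / [5] / [8];  Q = [1, 2, 3, 4] / [5, 9] / [6] / [7] / [8]
Final shape: (4, 2, 1, 1, 1).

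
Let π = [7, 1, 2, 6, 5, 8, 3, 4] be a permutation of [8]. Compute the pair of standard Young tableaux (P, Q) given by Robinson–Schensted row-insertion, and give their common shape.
P = [1, 2, 3, 4] / [5, 8] / [6] / [7];  Q = [1, 3, 4, 6] / [2, 8] / [5] / [7];  common shape = (4, 2, 1, 1)

Row-insert the values π_1, π_2, … into P one at a time, bumping the leftmost entry strictly greater than the inserted value down to the next row. The recording tableau Q records, in position (i, j), the step at which that cell was added to P.
  Insert 7 (step 1): P = [7];  Q = [1]
  Insert 1 (step 2): P = [1] / [7];  Q = [1] / [2]
  Insert 2 (step 3): P = [1, 2] / [7];  Q = [1, 3] / [2]
  Insert 6 (step 4): P = [1, 2, 6] / [7];  Q = [1, 3, 4] / [2]
  Insert 5 (step 5): P = [1, 2, 5] / [6] / [7];  Q = [1, 3, 4] / [2] / [5]
  Insert 8 (step 6): P = [1, 2, 5, 8] / [6] / [7];  Q = [1, 3, 4, 6] / [2] / [5]
  Insert 3 (step 7): P = [1, 2, 3, 8] / [5] / [6] / [7];  Q = [1, 3, 4, 6] / [2] / [5] / [7]
  Insert 4 (step 8): P = [1, 2, 3, 4] / [5, 8] / [6] / [7];  Q = [1, 3, 4, 6] / [2, 8] / [5] / [7]
Final shape: (4, 2, 1, 1).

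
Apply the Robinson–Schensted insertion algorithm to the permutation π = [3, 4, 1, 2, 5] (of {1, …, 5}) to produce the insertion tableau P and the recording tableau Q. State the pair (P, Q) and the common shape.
P = [1, 2, 5] / [3, 4];  Q = [1, 2, 5] / [3, 4];  common shape = (3, 2)

Row-insert the values π_1, π_2, … into P one at a time, bumping the leftmost entry strictly greater than the inserted value down to the next row. The recording tableau Q records, in position (i, j), the step at which that cell was added to P.
  Insert 3 (step 1): P = [3];  Q = [1]
  Insert 4 (step 2): P = [3, 4];  Q = [1, 2]
  Insert 1 (step 3): P = [1, 4] / [3];  Q = [1, 2] / [3]
  Insert 2 (step 4): P = [1, 2] / [3, 4];  Q = [1, 2] / [3, 4]
  Insert 5 (step 5): P = [1, 2, 5] / [3, 4];  Q = [1, 2, 5] / [3, 4]
Final shape: (3, 2).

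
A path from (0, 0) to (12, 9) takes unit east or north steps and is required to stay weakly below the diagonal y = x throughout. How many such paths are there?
Number of paths = 90440

By the reflection principle (André's argument), the number of monotone paths to (12, 9) with n ≤ m that never go above y = x is C(21, 12) − C(21, 13) = 293930 − 203490 = 90440.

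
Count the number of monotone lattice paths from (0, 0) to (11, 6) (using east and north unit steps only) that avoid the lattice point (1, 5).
Number of paths = 12310

Total paths from (0, 0) to (11, 6): C(17, 11) = 12376. Paths through (1, 5): (paths (0, 0) → (1, 5)) × (paths (1, 5) → (11, 6)) = C(6, 1) · C(11, 10) = 6 · 11 = 66. Avoidance count = 12376 − 66 = 12310.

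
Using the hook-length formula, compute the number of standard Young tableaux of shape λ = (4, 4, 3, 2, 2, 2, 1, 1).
# SYT of shape (4, 4, 3, 2, 2, 2, 1, 1) = 14284998

Hook-length formula: f^λ = n! / Π hook(c), product over all cells c of the Young diagram. For λ = (4, 4, 3, 2, 2, 2, 1, 1), n = 19 boxes. Hook lengths by row (left-to-right, top-to-bottom): [11, 8, 4, 2]; [10, 7, 3, 1]; [8, 5, 1]; [6, 3]; [5, 2]; [4, 1]; [2]; [1]. Product of hooks = 8515584000. So f^λ = 19! / 8515584000 = 121645100408832000 / 8515584000 = 14284998.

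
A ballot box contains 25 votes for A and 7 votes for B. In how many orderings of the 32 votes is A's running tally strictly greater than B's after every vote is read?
Strict-lead orderings = 1893294

Total orderings of the 32 votes with 25 for A: C(32, 25) = 3365856. By the Bertrand ballot formula (Cycle Lemma / reflection principle), the number of orderings in which A is strictly ahead of B throughout is (p − q)/(p + q) · C(p + q, p) = (25 − 7)/(25 + 7) · 3365856 = 1893294.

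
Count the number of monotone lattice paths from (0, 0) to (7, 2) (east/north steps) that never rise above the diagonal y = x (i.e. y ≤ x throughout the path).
Number of paths = 27

By the reflection principle (André's argument), the number of monotone paths to (7, 2) with n ≤ m that never go above y = x is C(9, 7) − C(9, 8) = 36 − 9 = 27.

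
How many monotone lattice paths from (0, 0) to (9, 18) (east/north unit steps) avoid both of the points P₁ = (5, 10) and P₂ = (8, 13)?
Number of paths = 2339760

Inclusion–exclusion. Total paths: C(27, 9) = 4686825. Through P₁: C(15, 5)·C(12, 4) = 1486485. Through P₂: C(21, 8)·C(6, 1) = 1220940. Since P₁ is strictly southwest of P₂, a monotone path through both must visit P₁ then P₂; paths through both = C(15, 5)·C(6, 3)·C(6, 1) = 360360. Avoid both = 4686825 − 1486485 − 1220940 + 360360 = 2339760.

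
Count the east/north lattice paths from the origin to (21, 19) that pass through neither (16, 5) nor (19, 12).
Number of paths = 126053359008

Inclusion–exclusion. Total paths: C(40, 21) = 131282408400. Through P₁: C(21, 16)·C(19, 5) = 236618172. Through P₂: C(31, 19)·C(9, 2) = 5080338900. Since P₁ is strictly southwest of P₂, a monotone path through both must visit P₁ then P₂; paths through both = C(21, 16)·C(10, 3)·C(9, 2) = 87907680. Avoid both = 131282408400 − 236618172 − 5080338900 + 87907680 = 126053359008.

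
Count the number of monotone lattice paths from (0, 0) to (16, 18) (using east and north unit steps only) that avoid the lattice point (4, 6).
Number of paths = 1636088670

Total paths from (0, 0) to (16, 18): C(34, 16) = 2203961430. Paths through (4, 6): (paths (0, 0) → (4, 6)) × (paths (4, 6) → (16, 18)) = C(10, 4) · C(24, 12) = 210 · 2704156 = 567872760. Avoidance count = 2203961430 − 567872760 = 1636088670.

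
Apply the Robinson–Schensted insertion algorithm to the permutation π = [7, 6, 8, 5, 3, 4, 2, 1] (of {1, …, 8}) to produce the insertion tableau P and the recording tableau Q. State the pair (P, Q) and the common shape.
P = [1, 4] / [2, 8] / [3] / [5] / [6] / [7];  Q = [1, 3] / [2, 6] / [4] / [5] / [7] / [8];  common shape = (2, 2, 1, 1, 1, 1)

Row-insert the values π_1, π_2, … into P one at a time, bumping the leftmost entry strictly greater than the inserted value down to the next row. The recording tableau Q records, in position (i, j), the step at which that cell was added to P.
  Insert 7 (step 1): P = [7];  Q = [1]
  Insert 6 (step 2): P = [6] / [7];  Q = [1] / [2]
  Insert 8 (step 3): P = [6, 8] / [7];  Q = [1, 3] / [2]
  Insert 5 (step 4): P = [5, 8] / [6] / [7];  Q = [1, 3] / [2] / [4]
  Insert 3 (step 5): P = [3, 8] / [5] / [6] / [7];  Q = [1, 3] / [2] / [4] / [5]
  Insert 4 (step 6): P = [3, 4] / [5, 8] / [6] / [7];  Q = [1, 3] / [2, 6] / [4] / [5]
  Insert 2 (step 7): P = [2, 4] / [3, 8] / [5] / [6] / [7];  Q = [1, 3] / [2, 6] / [4] / [5] / [7]
  Insert 1 (step 8): P = [1, 4] / [2, 8] / [3] / [5] / [6] / [7];  Q = [1, 3] / [2, 6] / [4] / [5] / [7] / [8]
Final shape: (2, 2, 1, 1, 1, 1).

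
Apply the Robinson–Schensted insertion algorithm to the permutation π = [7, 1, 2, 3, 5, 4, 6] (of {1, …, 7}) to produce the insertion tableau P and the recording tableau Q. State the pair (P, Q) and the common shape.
P = [1, 2, 3, 4, 6] / [5] / [7];  Q = [1, 3, 4, 5, 7] / [2] / [6];  common shape = (5, 1, 1)

Row-insert the values π_1, π_2, … into P one at a time, bumping the leftmost entry strictly greater than the inserted value down to the next row. The recording tableau Q records, in position (i, j), the step at which that cell was added to P.
  Insert 7 (step 1): P = [7];  Q = [1]
  Insert 1 (step 2): P = [1] / [7];  Q = [1] / [2]
  Insert 2 (step 3): P = [1, 2] / [7];  Q = [1, 3] / [2]
  Insert 3 (step 4): P = [1, 2, 3] / [7];  Q = [1, 3, 4] / [2]
  Insert 5 (step 5): P = [1, 2, 3, 5] / [7];  Q = [1, 3, 4, 5] / [2]
  Insert 4 (step 6): P = [1, 2, 3, 4] / [5] / [7];  Q = [1, 3, 4, 5] / [2] / [6]
  Insert 6 (step 7): P = [1, 2, 3, 4, 6] / [5] / [7];  Q = [1, 3, 4, 5, 7] / [2] / [6]
Final shape: (5, 1, 1).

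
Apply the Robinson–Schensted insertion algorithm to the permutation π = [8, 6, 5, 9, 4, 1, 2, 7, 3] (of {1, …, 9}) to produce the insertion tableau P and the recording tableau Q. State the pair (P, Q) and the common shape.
P = [1, 2, 3] / [4, 7] / [5, 9] / [6] / [8];  Q = [1, 4, 8] / [2, 7] / [3, 9] / [5] / [6];  common shape = (3, 2, 2, 1, 1)

Row-insert the values π_1, π_2, … into P one at a time, bumping the leftmost entry strictly greater than the inserted value down to the next row. The recording tableau Q records, in position (i, j), the step at which that cell was added to P.
  Insert 8 (step 1): P = [8];  Q = [1]
  Insert 6 (step 2): P = [6] / [8];  Q = [1] / [2]
  Insert 5 (step 3): P = [5] / [6] / [8];  Q = [1] / [2] / [3]
  Insert 9 (step 4): P = [5, 9] / [6] / [8];  Q = [1, 4] / [2] / [3]
  Insert 4 (step 5): P = [4, 9] / [5] / [6] / [8];  Q = [1, 4] / [2] / [3] / [5]
  Insert 1 (step 6): P = [1, 9] / [4] / [5] / [6] / [8];  Q = [1, 4] / [2] / [3] / [5] / [6]
  Insert 2 (step 7): P = [1, 2] / [4, 9] / [5] / [6] / [8];  Q = [1, 4] / [2, 7] / [3] / [5] / [6]
  Insert 7 (step 8): P = [1, 2, 7] / [4, 9] / [5] / [6] / [8];  Q = [1, 4, 8] / [2, 7] / [3] / [5] / [6]
  Insert 3 (step 9): P = [1, 2, 3] / [4, 7] / [5, 9] / [6] / [8];  Q = [1, 4, 8] / [2, 7] / [3, 9] / [5] / [6]
Final shape: (3, 2, 2, 1, 1).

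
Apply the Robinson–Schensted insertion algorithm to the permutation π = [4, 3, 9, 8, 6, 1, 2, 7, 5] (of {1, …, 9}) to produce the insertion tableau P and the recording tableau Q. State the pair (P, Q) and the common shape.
P = [1, 2, 5] / [3, 6, 7] / [4, 8] / [9];  Q = [1, 3, 8] / [2, 4, 9] / [5, 7] / [6];  common shape = (3, 3, 2, 1)

Row-insert the values π_1, π_2, … into P one at a time, bumping the leftmost entry strictly greater than the inserted value down to the next row. The recording tableau Q records, in position (i, j), the step at which that cell was added to P.
  Insert 4 (step 1): P = [4];  Q = [1]
  Insert 3 (step 2): P = [3] / [4];  Q = [1] / [2]
  Insert 9 (step 3): P = [3, 9] / [4];  Q = [1, 3] / [2]
  Insert 8 (step 4): P = [3, 8] / [4, 9];  Q = [1, 3] / [2, 4]
  Insert 6 (step 5): P = [3, 6] / [4, 8] / [9];  Q = [1, 3] / [2, 4] / [5]
  Insert 1 (step 6): P = [1, 6] / [3, 8] / [4] / [9];  Q = [1, 3] / [2, 4] / [5] / [6]
  Insert 2 (step 7): P = [1, 2] / [3, 6] / [4, 8] / [9];  Q = [1, 3] / [2, 4] / [5, 7] / [6]
  Insert 7 (step 8): P = [1, 2, 7] / [3, 6] / [4, 8] / [9];  Q = [1, 3, 8] / [2, 4] / [5, 7] / [6]
  Insert 5 (step 9): P = [1, 2, 5] / [3, 6, 7] / [4, 8] / [9];  Q = [1, 3, 8] / [2, 4, 9] / [5, 7] / [6]
Final shape: (3, 3, 2, 1).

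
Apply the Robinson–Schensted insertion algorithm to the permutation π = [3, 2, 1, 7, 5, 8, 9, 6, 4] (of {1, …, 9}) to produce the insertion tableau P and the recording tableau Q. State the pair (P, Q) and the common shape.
P = [1, 4, 6, 9] / [2, 5, 8] / [3, 7];  Q = [1, 4, 6, 7] / [2, 5, 8] / [3, 9];  common shape = (4, 3, 2)

Row-insert the values π_1, π_2, … into P one at a time, bumping the leftmost entry strictly greater than the inserted value down to the next row. The recording tableau Q records, in position (i, j), the step at which that cell was added to P.
  Insert 3 (step 1): P = [3];  Q = [1]
  Insert 2 (step 2): P = [2] / [3];  Q = [1] / [2]
  Insert 1 (step 3): P = [1] / [2] / [3];  Q = [1] / [2] / [3]
  Insert 7 (step 4): P = [1, 7] / [2] / [3];  Q = [1, 4] / [2] / [3]
  Insert 5 (step 5): P = [1, 5] / [2, 7] / [3];  Q = [1, 4] / [2, 5] / [3]
  Insert 8 (step 6): P = [1, 5, 8] / [2, 7] / [3];  Q = [1, 4, 6] / [2, 5] / [3]
  Insert 9 (step 7): P = [1, 5, 8, 9] / [2, 7] / [3];  Q = [1, 4, 6, 7] / [2, 5] / [3]
  Insert 6 (step 8): P = [1, 5, 6, 9] / [2, 7, 8] / [3];  Q = [1, 4, 6, 7] / [2, 5, 8] / [3]
  Insert 4 (step 9): P = [1, 4, 6, 9] / [2, 5, 8] / [3, 7];  Q = [1, 4, 6, 7] / [2, 5, 8] / [3, 9]
Final shape: (4, 3, 2).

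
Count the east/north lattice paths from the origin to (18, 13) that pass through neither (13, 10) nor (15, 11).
Number of paths = 99245759

Inclusion–exclusion. Total paths: C(31, 18) = 206253075. Through P₁: C(23, 13)·C(8, 5) = 64067696. Through P₂: C(26, 15)·C(5, 3) = 77261600. Since P₁ is strictly southwest of P₂, a monotone path through both must visit P₁ then P₂; paths through both = C(23, 13)·C(3, 2)·C(5, 3) = 34321980. Avoid both = 206253075 − 64067696 − 77261600 + 34321980 = 99245759.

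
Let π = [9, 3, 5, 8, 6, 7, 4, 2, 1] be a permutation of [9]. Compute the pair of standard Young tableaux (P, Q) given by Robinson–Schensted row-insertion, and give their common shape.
P = [1, 4, 6, 7] / [2] / [3] / [5] / [8] / [9];  Q = [1, 3, 4, 6] / [2] / [5] / [7] / [8] / [9];  common shape = (4, 1, 1, 1, 1, 1)

Row-insert the values π_1, π_2, … into P one at a time, bumping the leftmost entry strictly greater than the inserted value down to the next row. The recording tableau Q records, in position (i, j), the step at which that cell was added to P.
  Insert 9 (step 1): P = [9];  Q = [1]
  Insert 3 (step 2): P = [3] / [9];  Q = [1] / [2]
  Insert 5 (step 3): P = [3, 5] / [9];  Q = [1, 3] / [2]
  Insert 8 (step 4): P = [3, 5, 8] / [9];  Q = [1, 3, 4] / [2]
  Insert 6 (step 5): P = [3, 5, 6] / [8] / [9];  Q = [1, 3, 4] / [2] / [5]
  Insert 7 (step 6): P = [3, 5, 6, 7] / [8] / [9];  Q = [1, 3, 4, 6] / [2] / [5]
  Insert 4 (step 7): P = [3, 4, 6, 7] / [5] / [8] / [9];  Q = [1, 3, 4, 6] / [2] / [5] / [7]
  Insert 2 (step 8): P = [2, 4, 6, 7] / [3] / [5] / [8] / [9];  Q = [1, 3, 4, 6] / [2] / [5] / [7] / [8]
  Insert 1 (step 9): P = [1, 4, 6, 7] / [2] / [3] / [5] / [8] / [9];  Q = [1, 3, 4, 6] / [2] / [5] / [7] / [8] / [9]
Final shape: (4, 1, 1, 1, 1, 1).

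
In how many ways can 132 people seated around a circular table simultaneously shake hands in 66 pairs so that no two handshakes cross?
C_66 = 5632681584560312734993915705849145100

These noncrossing handshakes are counted by the Catalan number C_n = (1/(n + 1)) · C(2n, n). For n = 66: C_66 = (1/67) · C(132, 66) = 377389666165540953244592352291892721700/67 = 5632681584560312734993915705849145100.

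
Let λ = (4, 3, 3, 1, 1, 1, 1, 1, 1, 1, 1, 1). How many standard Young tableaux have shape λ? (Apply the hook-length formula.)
# SYT of shape (4, 3, 3, 1, 1, 1, 1, 1, 1, 1, 1, 1) = 596904

Hook-length formula: f^λ = n! / Π hook(c), product over all cells c of the Young diagram. For λ = (4, 3, 3, 1, 1, 1, 1, 1, 1, 1, 1, 1), n = 19 boxes. Hook lengths by row (left-to-right, top-to-bottom): [15, 5, 4, 1]; [13, 3, 2]; [12, 2, 1]; [9]; [8]; [7]; [6]; [5]; [4]; [3]; [2]; [1]. Product of hooks = 203793408000. So f^λ = 19! / 203793408000 = 121645100408832000 / 203793408000 = 596904.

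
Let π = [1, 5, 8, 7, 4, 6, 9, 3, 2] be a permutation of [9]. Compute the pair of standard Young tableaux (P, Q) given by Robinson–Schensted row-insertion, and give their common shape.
P = [1, 2, 6, 9] / [3, 7] / [4] / [5] / [8];  Q = [1, 2, 3, 7] / [4, 6] / [5] / [8] / [9];  common shape = (4, 2, 1, 1, 1)

Row-insert the values π_1, π_2, … into P one at a time, bumping the leftmost entry strictly greater than the inserted value down to the next row. The recording tableau Q records, in position (i, j), the step at which that cell was added to P.
  Insert 1 (step 1): P = [1];  Q = [1]
  Insert 5 (step 2): P = [1, 5];  Q = [1, 2]
  Insert 8 (step 3): P = [1, 5, 8];  Q = [1, 2, 3]
  Insert 7 (step 4): P = [1, 5, 7] / [8];  Q = [1, 2, 3] / [4]
  Insert 4 (step 5): P = [1, 4, 7] / [5] / [8];  Q = [1, 2, 3] / [4] / [5]
  Insert 6 (step 6): P = [1, 4, 6] / [5, 7] / [8];  Q = [1, 2, 3] / [4, 6] / [5]
  Insert 9 (step 7): P = [1, 4, 6, 9] / [5, 7] / [8];  Q = [1, 2, 3, 7] / [4, 6] / [5]
  Insert 3 (step 8): P = [1, 3, 6, 9] / [4, 7] / [5] / [8];  Q = [1, 2, 3, 7] / [4, 6] / [5] / [8]
  Insert 2 (step 9): P = [1, 2, 6, 9] / [3, 7] / [4] / [5] / [8];  Q = [1, 2, 3, 7] / [4, 6] / [5] / [8] / [9]
Final shape: (4, 2, 1, 1, 1).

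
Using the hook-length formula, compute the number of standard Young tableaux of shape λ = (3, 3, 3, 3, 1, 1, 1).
# SYT of shape (3, 3, 3, 3, 1, 1, 1) = 25025

Hook-length formula: f^λ = n! / Π hook(c), product over all cells c of the Young diagram. For λ = (3, 3, 3, 3, 1, 1, 1), n = 15 boxes. Hook lengths by row (left-to-right, top-to-bottom): [9, 5, 4]; [8, 4, 3]; [7, 3, 2]; [6, 2, 1]; [3]; [2]; [1]. Product of hooks = 52254720. So f^λ = 15! / 52254720 = 1307674368000 / 52254720 = 25025.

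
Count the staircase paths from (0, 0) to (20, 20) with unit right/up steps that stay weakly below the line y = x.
C_20 = 6564120420

These NE paths below the diagonal are counted by the Catalan number C_n = (1/(n + 1)) · C(2n, n). For n = 20: C_20 = (1/21) · C(40, 20) = 137846528820/21 = 6564120420.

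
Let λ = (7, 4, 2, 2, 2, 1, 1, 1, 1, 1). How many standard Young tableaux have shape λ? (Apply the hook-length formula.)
# SYT of shape (7, 4, 2, 2, 2, 1, 1, 1, 1, 1) = 746876130

Hook-length formula: f^λ = n! / Π hook(c), product over all cells c of the Young diagram. For λ = (7, 4, 2, 2, 2, 1, 1, 1, 1, 1), n = 22 boxes. Hook lengths by row (left-to-right, top-to-bottom): [16, 10, 6, 5, 3, 2, 1]; [12, 6, 2, 1]; [9, 3]; [8, 2]; [7, 1]; [5]; [4]; [3]; [2]; [1]. Product of hooks = 1504935936000. So f^λ = 22! / 1504935936000 = 1124000727777607680000 / 1504935936000 = 746876130.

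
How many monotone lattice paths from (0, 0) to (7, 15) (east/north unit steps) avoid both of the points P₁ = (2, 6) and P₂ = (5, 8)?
Number of paths = 78236

Inclusion–exclusion. Total paths: C(22, 7) = 170544. Through P₁: C(8, 2)·C(14, 5) = 56056. Through P₂: C(13, 5)·C(9, 2) = 46332. Since P₁ is strictly southwest of P₂, a monotone path through both must visit P₁ then P₂; paths through both = C(8, 2)·C(5, 3)·C(9, 2) = 10080. Avoid both = 170544 − 56056 − 46332 + 10080 = 78236.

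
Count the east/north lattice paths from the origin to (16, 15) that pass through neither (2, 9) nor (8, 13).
Number of paths = 289771095

Inclusion–exclusion. Total paths: C(31, 16) = 300540195. Through P₁: C(11, 2)·C(20, 14) = 2131800. Through P₂: C(21, 8)·C(10, 8) = 9157050. Since P₁ is strictly southwest of P₂, a monotone path through both must visit P₁ then P₂; paths through both = C(11, 2)·C(10, 6)·C(10, 8) = 519750. Avoid both = 300540195 − 2131800 − 9157050 + 519750 = 289771095.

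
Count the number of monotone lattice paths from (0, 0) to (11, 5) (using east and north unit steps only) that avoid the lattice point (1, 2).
Number of paths = 3510

Total paths from (0, 0) to (11, 5): C(16, 11) = 4368. Paths through (1, 2): (paths (0, 0) → (1, 2)) × (paths (1, 2) → (11, 5)) = C(3, 1) · C(13, 10) = 3 · 286 = 858. Avoidance count = 4368 − 858 = 3510.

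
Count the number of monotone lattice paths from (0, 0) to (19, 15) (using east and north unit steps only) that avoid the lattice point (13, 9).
Number of paths = 1396351440

Total paths from (0, 0) to (19, 15): C(34, 19) = 1855967520. Paths through (13, 9): (paths (0, 0) → (13, 9)) × (paths (13, 9) → (19, 15)) = C(22, 13) · C(12, 6) = 497420 · 924 = 459616080. Avoidance count = 1855967520 − 459616080 = 1396351440.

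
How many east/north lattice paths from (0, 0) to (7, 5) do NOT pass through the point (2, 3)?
Number of paths = 582

Total paths from (0, 0) to (7, 5): C(12, 7) = 792. Paths through (2, 3): (paths (0, 0) → (2, 3)) × (paths (2, 3) → (7, 5)) = C(5, 2) · C(7, 5) = 10 · 21 = 210. Avoidance count = 792 − 210 = 582.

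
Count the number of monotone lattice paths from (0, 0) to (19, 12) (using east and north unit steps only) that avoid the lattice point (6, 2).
Number of paths = 109086677

Total paths from (0, 0) to (19, 12): C(31, 19) = 141120525. Paths through (6, 2): (paths (0, 0) → (6, 2)) × (paths (6, 2) → (19, 12)) = C(8, 6) · C(23, 13) = 28 · 1144066 = 32033848. Avoidance count = 141120525 − 32033848 = 109086677.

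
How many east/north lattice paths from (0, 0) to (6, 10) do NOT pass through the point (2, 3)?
Number of paths = 4708

Total paths from (0, 0) to (6, 10): C(16, 6) = 8008. Paths through (2, 3): (paths (0, 0) → (2, 3)) × (paths (2, 3) → (6, 10)) = C(5, 2) · C(11, 4) = 10 · 330 = 3300. Avoidance count = 8008 − 3300 = 4708.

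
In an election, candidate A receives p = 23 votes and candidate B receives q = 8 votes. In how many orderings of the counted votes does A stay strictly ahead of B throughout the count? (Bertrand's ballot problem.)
Strict-lead orderings = 3817125

Total orderings of the 31 votes with 23 for A: C(31, 23) = 7888725. By the Bertrand ballot formula (Cycle Lemma / reflection principle), the number of orderings in which A is strictly ahead of B throughout is (p − q)/(p + q) · C(p + q, p) = (23 − 8)/(23 + 8) · 7888725 = 3817125.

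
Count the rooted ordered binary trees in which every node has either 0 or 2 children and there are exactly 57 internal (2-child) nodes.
C_57 = 26700952856774851904245220912664

These full binary trees are counted by the Catalan number C_n = (1/(n + 1)) · C(2n, n). For n = 57: C_57 = (1/58) · C(114, 57) = 1548655265692941410446222812934512/58 = 26700952856774851904245220912664.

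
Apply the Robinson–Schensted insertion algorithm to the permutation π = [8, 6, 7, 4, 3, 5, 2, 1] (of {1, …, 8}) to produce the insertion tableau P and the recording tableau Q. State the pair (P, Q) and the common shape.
P = [1, 5] / [2, 7] / [3] / [4] / [6] / [8];  Q = [1, 3] / [2, 6] / [4] / [5] / [7] / [8];  common shape = (2, 2, 1, 1, 1, 1)

Row-insert the values π_1, π_2, … into P one at a time, bumping the leftmost entry strictly greater than the inserted value down to the next row. The recording tableau Q records, in position (i, j), the step at which that cell was added to P.
  Insert 8 (step 1): P = [8];  Q = [1]
  Insert 6 (step 2): P = [6] / [8];  Q = [1] / [2]
  Insert 7 (step 3): P = [6, 7] / [8];  Q = [1, 3] / [2]
  Insert 4 (step 4): P = [4, 7] / [6] / [8];  Q = [1, 3] / [2] / [4]
  Insert 3 (step 5): P = [3, 7] / [4] / [6] / [8];  Q = [1, 3] / [2] / [4] / [5]
  Insert 5 (step 6): P = [3, 5] / [4, 7] / [6] / [8];  Q = [1, 3] / [2, 6] / [4] / [5]
  Insert 2 (step 7): P = [2, 5] / [3, 7] / [4] / [6] / [8];  Q = [1, 3] / [2, 6] / [4] / [5] / [7]
  Insert 1 (step 8): P = [1, 5] / [2, 7] / [3] / [4] / [6] / [8];  Q = [1, 3] / [2, 6] / [4] / [5] / [7] / [8]
Final shape: (2, 2, 1, 1, 1, 1).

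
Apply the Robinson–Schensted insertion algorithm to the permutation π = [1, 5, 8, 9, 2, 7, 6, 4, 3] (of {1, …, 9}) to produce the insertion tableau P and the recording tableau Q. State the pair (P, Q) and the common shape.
P = [1, 2, 3, 9] / [4, 6] / [5] / [7] / [8];  Q = [1, 2, 3, 4] / [5, 6] / [7] / [8] / [9];  common shape = (4, 2, 1, 1, 1)

Row-insert the values π_1, π_2, … into P one at a time, bumping the leftmost entry strictly greater than the inserted value down to the next row. The recording tableau Q records, in position (i, j), the step at which that cell was added to P.
  Insert 1 (step 1): P = [1];  Q = [1]
  Insert 5 (step 2): P = [1, 5];  Q = [1, 2]
  Insert 8 (step 3): P = [1, 5, 8];  Q = [1, 2, 3]
  Insert 9 (step 4): P = [1, 5, 8, 9];  Q = [1, 2, 3, 4]
  Insert 2 (step 5): P = [1, 2, 8, 9] / [5];  Q = [1, 2, 3, 4] / [5]
  Insert 7 (step 6): P = [1, 2, 7, 9] / [5, 8];  Q = [1, 2, 3, 4] / [5, 6]
  Insert 6 (step 7): P = [1, 2, 6, 9] / [5, 7] / [8];  Q = [1, 2, 3, 4] / [5, 6] / [7]
  Insert 4 (step 8): P = [1, 2, 4, 9] / [5, 6] / [7] / [8];  Q = [1, 2, 3, 4] / [5, 6] / [7] / [8]
  Insert 3 (step 9): P = [1, 2, 3, 9] / [4, 6] / [5] / [7] / [8];  Q = [1, 2, 3, 4] / [5, 6] / [7] / [8] / [9]
Final shape: (4, 2, 1, 1, 1).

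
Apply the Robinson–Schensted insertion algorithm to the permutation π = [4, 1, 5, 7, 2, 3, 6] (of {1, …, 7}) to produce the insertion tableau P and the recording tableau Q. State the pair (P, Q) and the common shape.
P = [1, 2, 3, 6] / [4, 5, 7];  Q = [1, 3, 4, 7] / [2, 5, 6];  common shape = (4, 3)

Row-insert the values π_1, π_2, … into P one at a time, bumping the leftmost entry strictly greater than the inserted value down to the next row. The recording tableau Q records, in position (i, j), the step at which that cell was added to P.
  Insert 4 (step 1): P = [4];  Q = [1]
  Insert 1 (step 2): P = [1] / [4];  Q = [1] / [2]
  Insert 5 (step 3): P = [1, 5] / [4];  Q = [1, 3] / [2]
  Insert 7 (step 4): P = [1, 5, 7] / [4];  Q = [1, 3, 4] / [2]
  Insert 2 (step 5): P = [1, 2, 7] / [4, 5];  Q = [1, 3, 4] / [2, 5]
  Insert 3 (step 6): P = [1, 2, 3] / [4, 5, 7];  Q = [1, 3, 4] / [2, 5, 6]
  Insert 6 (step 7): P = [1, 2, 3, 6] / [4, 5, 7];  Q = [1, 3, 4, 7] / [2, 5, 6]
Final shape: (4, 3).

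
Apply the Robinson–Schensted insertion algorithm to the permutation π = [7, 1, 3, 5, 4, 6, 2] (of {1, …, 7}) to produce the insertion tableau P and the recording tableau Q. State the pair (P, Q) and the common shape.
P = [1, 2, 4, 6] / [3] / [5] / [7];  Q = [1, 3, 4, 6] / [2] / [5] / [7];  common shape = (4, 1, 1, 1)

Row-insert the values π_1, π_2, … into P one at a time, bumping the leftmost entry strictly greater than the inserted value down to the next row. The recording tableau Q records, in position (i, j), the step at which that cell was added to P.
  Insert 7 (step 1): P = [7];  Q = [1]
  Insert 1 (step 2): P = [1] / [7];  Q = [1] / [2]
  Insert 3 (step 3): P = [1, 3] / [7];  Q = [1, 3] / [2]
  Insert 5 (step 4): P = [1, 3, 5] / [7];  Q = [1, 3, 4] / [2]
  Insert 4 (step 5): P = [1, 3, 4] / [5] / [7];  Q = [1, 3, 4] / [2] / [5]
  Insert 6 (step 6): P = [1, 3, 4, 6] / [5] / [7];  Q = [1, 3, 4, 6] / [2] / [5]
  Insert 2 (step 7): P = [1, 2, 4, 6] / [3] / [5] / [7];  Q = [1, 3, 4, 6] / [2] / [5] / [7]
Final shape: (4, 1, 1, 1).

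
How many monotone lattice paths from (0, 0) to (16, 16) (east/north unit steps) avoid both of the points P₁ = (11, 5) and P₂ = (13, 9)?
Number of paths = 530172966

Inclusion–exclusion. Total paths: C(32, 16) = 601080390. Through P₁: C(16, 11)·C(16, 5) = 19079424. Through P₂: C(22, 13)·C(10, 3) = 59690400. Since P₁ is strictly southwest of P₂, a monotone path through both must visit P₁ then P₂; paths through both = C(16, 11)·C(6, 2)·C(10, 3) = 7862400. Avoid both = 601080390 − 19079424 − 59690400 + 7862400 = 530172966.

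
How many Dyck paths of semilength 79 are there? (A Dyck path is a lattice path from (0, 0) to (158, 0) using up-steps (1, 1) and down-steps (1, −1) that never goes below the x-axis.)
C_79 = 289450081175264899454283846029490767264392230

These Dyck paths are counted by the Catalan number C_n = (1/(n + 1)) · C(2n, n). For n = 79: C_79 = (1/80) · C(158, 79) = 23156006494021191956342707682359261381151378400/80 = 289450081175264899454283846029490767264392230.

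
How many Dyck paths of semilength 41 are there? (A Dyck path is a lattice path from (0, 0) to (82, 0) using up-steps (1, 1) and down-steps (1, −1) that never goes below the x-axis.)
C_41 = 10113918591637898134020

These Dyck paths are counted by the Catalan number C_n = (1/(n + 1)) · C(2n, n). For n = 41: C_41 = (1/42) · C(82, 41) = 424784580848791721628840/42 = 10113918591637898134020.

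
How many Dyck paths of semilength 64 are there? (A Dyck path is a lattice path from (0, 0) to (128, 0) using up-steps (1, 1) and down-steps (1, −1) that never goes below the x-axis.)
C_64 = 368479169875816659479009042713546950

These Dyck paths are counted by the Catalan number C_n = (1/(n + 1)) · C(2n, n). For n = 64: C_64 = (1/65) · C(128, 64) = 23951146041928082866135587776380551750/65 = 368479169875816659479009042713546950.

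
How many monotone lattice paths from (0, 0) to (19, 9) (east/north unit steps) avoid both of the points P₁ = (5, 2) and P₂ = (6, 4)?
Number of paths = 3205524

Inclusion–exclusion. Total paths: C(28, 19) = 6906900. Through P₁: C(7, 5)·C(21, 14) = 2441880. Through P₂: C(10, 6)·C(18, 13) = 1799280. Since P₁ is strictly southwest of P₂, a monotone path through both must visit P₁ then P₂; paths through both = C(7, 5)·C(3, 1)·C(18, 13) = 539784. Avoid both = 6906900 − 2441880 − 1799280 + 539784 = 3205524.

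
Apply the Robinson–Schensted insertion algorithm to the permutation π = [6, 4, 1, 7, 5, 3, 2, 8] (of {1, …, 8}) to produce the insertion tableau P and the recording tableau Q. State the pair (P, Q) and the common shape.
P = [1, 2, 8] / [3, 5] / [4, 7] / [6];  Q = [1, 4, 8] / [2, 5] / [3, 6] / [7];  common shape = (3, 2, 2, 1)

Row-insert the values π_1, π_2, … into P one at a time, bumping the leftmost entry strictly greater than the inserted value down to the next row. The recording tableau Q records, in position (i, j), the step at which that cell was added to P.
  Insert 6 (step 1): P = [6];  Q = [1]
  Insert 4 (step 2): P = [4] / [6];  Q = [1] / [2]
  Insert 1 (step 3): P = [1] / [4] / [6];  Q = [1] / [2] / [3]
  Insert 7 (step 4): P = [1, 7] / [4] / [6];  Q = [1, 4] / [2] / [3]
  Insert 5 (step 5): P = [1, 5] / [4, 7] / [6];  Q = [1, 4] / [2, 5] / [3]
  Insert 3 (step 6): P = [1, 3] / [4, 5] / [6, 7];  Q = [1, 4] / [2, 5] / [3, 6]
  Insert 2 (step 7): P = [1, 2] / [3, 5] / [4, 7] / [6];  Q = [1, 4] / [2, 5] / [3, 6] / [7]
  Insert 8 (step 8): P = [1, 2, 8] / [3, 5] / [4, 7] / [6];  Q = [1, 4, 8] / [2, 5] / [3, 6] / [7]
Final shape: (3, 2, 2, 1).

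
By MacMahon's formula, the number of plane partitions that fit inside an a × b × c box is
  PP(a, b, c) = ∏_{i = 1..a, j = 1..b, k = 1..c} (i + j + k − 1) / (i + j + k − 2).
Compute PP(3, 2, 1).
PP(3, 2, 1) = 10

Evaluate the triple product over i = 1..3, j = 1..2, k = 1..1. The factors are (2/1) · (3/2) · (3/2) · (4/3) · (4/3) · (5/4). The numerators and denominators telescope so the product is an integer; carrying out the multiplication exactly gives PP(3, 2, 1) = 10.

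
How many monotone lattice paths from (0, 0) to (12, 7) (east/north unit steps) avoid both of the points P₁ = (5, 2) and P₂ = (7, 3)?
Number of paths = 26574

Inclusion–exclusion. Total paths: C(19, 12) = 50388. Through P₁: C(7, 5)·C(12, 7) = 16632. Through P₂: C(10, 7)·C(9, 5) = 15120. Since P₁ is strictly southwest of P₂, a monotone path through both must visit P₁ then P₂; paths through both = C(7, 5)·C(3, 2)·C(9, 5) = 7938. Avoid both = 50388 − 16632 − 15120 + 7938 = 26574.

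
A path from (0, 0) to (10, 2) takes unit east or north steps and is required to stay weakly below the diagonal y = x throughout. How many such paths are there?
Number of paths = 54

By the reflection principle (André's argument), the number of monotone paths to (10, 2) with n ≤ m that never go above y = x is C(12, 10) − C(12, 11) = 66 − 12 = 54.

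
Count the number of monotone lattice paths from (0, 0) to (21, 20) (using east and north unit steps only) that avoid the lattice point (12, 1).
Number of paths = 269039147520

Total paths from (0, 0) to (21, 20): C(41, 21) = 269128937220. Paths through (12, 1): (paths (0, 0) → (12, 1)) × (paths (12, 1) → (21, 20)) = C(13, 12) · C(28, 9) = 13 · 6906900 = 89789700. Avoidance count = 269128937220 − 89789700 = 269039147520.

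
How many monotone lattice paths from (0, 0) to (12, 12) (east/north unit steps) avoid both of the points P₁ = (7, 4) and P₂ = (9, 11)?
Number of paths = 1655126

Inclusion–exclusion. Total paths: C(24, 12) = 2704156. Through P₁: C(11, 7)·C(13, 5) = 424710. Through P₂: C(20, 9)·C(4, 3) = 671840. Since P₁ is strictly southwest of P₂, a monotone path through both must visit P₁ then P₂; paths through both = C(11, 7)·C(9, 2)·C(4, 3) = 47520. Avoid both = 2704156 − 424710 − 671840 + 47520 = 1655126.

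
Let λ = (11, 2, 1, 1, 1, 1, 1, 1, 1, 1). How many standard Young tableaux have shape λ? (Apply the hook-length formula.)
# SYT of shape (11, 2, 1, 1, 1, 1, 1, 1, 1, 1) = 1587222

Hook-length formula: f^λ = n! / Π hook(c), product over all cells c of the Young diagram. For λ = (11, 2, 1, 1, 1, 1, 1, 1, 1, 1), n = 21 boxes. Hook lengths by row (left-to-right, top-to-bottom): [20, 11, 9, 8, 7, 6, 5, 4, 3, 2, 1]; [10, 1]; [8]; [7]; [6]; [5]; [4]; [3]; [2]; [1]. Product of hooks = 32188907520000. So f^λ = 21! / 32188907520000 = 51090942171709440000 / 32188907520000 = 1587222.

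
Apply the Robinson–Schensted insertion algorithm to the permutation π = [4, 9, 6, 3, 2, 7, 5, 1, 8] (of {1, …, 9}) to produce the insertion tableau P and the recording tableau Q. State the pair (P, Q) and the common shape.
P = [1, 5, 7, 8] / [2, 6] / [3] / [4] / [9];  Q = [1, 2, 6, 9] / [3, 7] / [4] / [5] / [8];  common shape = (4, 2, 1, 1, 1)

Row-insert the values π_1, π_2, … into P one at a time, bumping the leftmost entry strictly greater than the inserted value down to the next row. The recording tableau Q records, in position (i, j), the step at which that cell was added to P.
  Insert 4 (step 1): P = [4];  Q = [1]
  Insert 9 (step 2): P = [4, 9];  Q = [1, 2]
  Insert 6 (step 3): P = [4, 6] / [9];  Q = [1, 2] / [3]
  Insert 3 (step 4): P = [3, 6] / [4] / [9];  Q = [1, 2] / [3] / [4]
  Insert 2 (step 5): P = [2, 6] / [3] / [4] / [9];  Q = [1, 2] / [3] / [4] / [5]
  Insert 7 (step 6): P = [2, 6, 7] / [3] / [4] / [9];  Q = [1, 2, 6] / [3] / [4] / [5]
  Insert 5 (step 7): P = [2, 5, 7] / [3, 6] / [4] / [9];  Q = [1, 2, 6] / [3, 7] / [4] / [5]
  Insert 1 (step 8): P = [1, 5, 7] / [2, 6] / [3] / [4] / [9];  Q = [1, 2, 6] / [3, 7] / [4] / [5] / [8]
  Insert 8 (step 9): P = [1, 5, 7, 8] / [2, 6] / [3] / [4] / [9];  Q = [1, 2, 6, 9] / [3, 7] / [4] / [5] / [8]
Final shape: (4, 2, 1, 1, 1).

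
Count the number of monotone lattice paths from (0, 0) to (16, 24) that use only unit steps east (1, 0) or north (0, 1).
Number of paths = 62852101650

A monotone lattice path from (0, 0) to (16, 24) consists of 16 east steps and 24 north steps in some order, so it is determined by which 16 of the 40 steps are east. The count is C(40, 16) = 62852101650.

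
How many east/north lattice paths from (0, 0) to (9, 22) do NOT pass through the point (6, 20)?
Number of paths = 17857775

Total paths from (0, 0) to (9, 22): C(31, 9) = 20160075. Paths through (6, 20): (paths (0, 0) → (6, 20)) × (paths (6, 20) → (9, 22)) = C(26, 6) · C(5, 3) = 230230 · 10 = 2302300. Avoidance count = 20160075 − 2302300 = 17857775.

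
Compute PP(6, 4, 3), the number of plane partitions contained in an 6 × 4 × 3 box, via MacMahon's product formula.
PP(6, 4, 3) = 457380

Evaluate the triple product over i = 1..6, j = 1..4, k = 1..3. The factors are (2/1) · (3/2) · (4/3) · (3/2) · (4/3) · (5/4) · (4/3) · (5/4) · … (72 factors total). The numerators and denominators telescope so the product is an integer; carrying out the multiplication exactly gives PP(6, 4, 3) = 457380.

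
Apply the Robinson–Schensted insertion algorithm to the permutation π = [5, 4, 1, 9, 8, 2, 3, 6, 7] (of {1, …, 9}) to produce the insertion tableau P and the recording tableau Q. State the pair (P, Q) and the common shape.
P = [1, 2, 3, 6, 7] / [4, 8] / [5, 9];  Q = [1, 4, 7, 8, 9] / [2, 5] / [3, 6];  common shape = (5, 2, 2)

Row-insert the values π_1, π_2, … into P one at a time, bumping the leftmost entry strictly greater than the inserted value down to the next row. The recording tableau Q records, in position (i, j), the step at which that cell was added to P.
  Insert 5 (step 1): P = [5];  Q = [1]
  Insert 4 (step 2): P = [4] / [5];  Q = [1] / [2]
  Insert 1 (step 3): P = [1] / [4] / [5];  Q = [1] / [2] / [3]
  Insert 9 (step 4): P = [1, 9] / [4] / [5];  Q = [1, 4] / [2] / [3]
  Insert 8 (step 5): P = [1, 8] / [4, 9] / [5];  Q = [1, 4] / [2, 5] / [3]
  Insert 2 (step 6): P = [1, 2] / [4, 8] / [5, 9];  Q = [1, 4] / [2, 5] / [3, 6]
  Insert 3 (step 7): P = [1, 2, 3] / [4, 8] / [5, 9];  Q = [1, 4, 7] / [2, 5] / [3, 6]
  Insert 6 (step 8): P = [1, 2, 3, 6] / [4, 8] / [5, 9];  Q = [1, 4, 7, 8] / [2, 5] / [3, 6]
  Insert 7 (step 9): P = [1, 2, 3, 6, 7] / [4, 8] / [5, 9];  Q = [1, 4, 7, 8, 9] / [2, 5] / [3, 6]
Final shape: (5, 2, 2).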